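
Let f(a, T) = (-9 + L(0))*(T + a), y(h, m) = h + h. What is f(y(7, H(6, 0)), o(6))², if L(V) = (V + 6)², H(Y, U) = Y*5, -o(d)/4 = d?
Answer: 72900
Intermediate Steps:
o(d) = -4*d
H(Y, U) = 5*Y
y(h, m) = 2*h
L(V) = (6 + V)²
f(a, T) = 27*T + 27*a (f(a, T) = (-9 + (6 + 0)²)*(T + a) = (-9 + 6²)*(T + a) = (-9 + 36)*(T + a) = 27*(T + a) = 27*T + 27*a)
f(y(7, H(6, 0)), o(6))² = (27*(-4*6) + 27*(2*7))² = (27*(-24) + 27*14)² = (-648 + 378)² = (-270)² = 72900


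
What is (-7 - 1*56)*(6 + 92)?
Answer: -6174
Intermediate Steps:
(-7 - 1*56)*(6 + 92) = (-7 - 56)*98 = -63*98 = -6174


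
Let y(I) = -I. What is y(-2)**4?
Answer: 16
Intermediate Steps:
y(-2)**4 = (-1*(-2))**4 = 2**4 = 16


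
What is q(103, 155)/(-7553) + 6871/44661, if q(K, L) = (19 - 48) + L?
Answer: 6609911/48189219 ≈ 0.13717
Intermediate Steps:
q(K, L) = -29 + L
q(103, 155)/(-7553) + 6871/44661 = (-29 + 155)/(-7553) + 6871/44661 = 126*(-1/7553) + 6871*(1/44661) = -18/1079 + 6871/44661 = 6609911/48189219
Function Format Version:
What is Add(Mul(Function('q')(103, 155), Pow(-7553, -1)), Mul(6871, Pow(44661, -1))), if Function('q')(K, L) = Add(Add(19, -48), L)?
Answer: Rational(6609911, 48189219) ≈ 0.13717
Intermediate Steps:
Function('q')(K, L) = Add(-29, L)
Add(Mul(Function('q')(103, 155), Pow(-7553, -1)), Mul(6871, Pow(44661, -1))) = Add(Mul(Add(-29, 155), Pow(-7553, -1)), Mul(6871, Pow(44661, -1))) = Add(Mul(126, Rational(-1, 7553)), Mul(6871, Rational(1, 44661))) = Add(Rational(-18, 1079), Rational(6871, 44661)) = Rational(6609911, 48189219)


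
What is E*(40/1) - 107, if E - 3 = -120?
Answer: -4787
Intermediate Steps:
E = -117 (E = 3 - 120 = -117)
E*(40/1) - 107 = -4680/1 - 107 = -4680 - 107 = -4787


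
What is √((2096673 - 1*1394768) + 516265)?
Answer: √1218170 ≈ 1103.7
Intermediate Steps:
√((2096673 - 1*1394768) + 516265) = √((2096673 - 1394768) + 516265) = √(701905 + 516265) = √1218170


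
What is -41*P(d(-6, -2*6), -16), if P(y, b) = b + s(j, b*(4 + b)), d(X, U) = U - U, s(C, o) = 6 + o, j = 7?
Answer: -7462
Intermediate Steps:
d(X, U) = 0
P(y, b) = 6 + b + b*(4 + b) (P(y, b) = b + (6 + b*(4 + b)) = 6 + b + b*(4 + b))
-41*P(d(-6, -2*6), -16) = -41*(6 - 16 - 16*(4 - 16)) = -41*(6 - 16 - 16*(-12)) = -41*(6 - 16 + 192) = -41*182 = -7462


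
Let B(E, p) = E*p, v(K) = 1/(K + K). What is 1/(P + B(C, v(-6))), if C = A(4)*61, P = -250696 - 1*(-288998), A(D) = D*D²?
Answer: 3/113930 ≈ 2.6332e-5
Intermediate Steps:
A(D) = D³
v(K) = 1/(2*K)
P = 38302 (P = -250696 + 288998 = 38302)
C = 3904 (C = 4³*61 = 64*61 = 3904)
1/(P + B(C, v(-6))) = 1/(38302 + 3904*((½)/(-6))) = 1/(38302 + 3904*((½)*(-⅙))) = 1/(38302 + 3904*(-1/12)) = 1/(38302 - 976/3) = 1/(113930/3) = 3/113930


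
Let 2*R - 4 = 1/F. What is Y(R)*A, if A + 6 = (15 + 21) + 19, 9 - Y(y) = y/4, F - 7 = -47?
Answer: 133329/320 ≈ 416.65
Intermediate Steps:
F = -40 (F = 7 - 47 = -40)
R = 159/80 (R = 2 + (1/2)/(-40) = 2 + (1/2)*(-1/40) = 2 - 1/80 = 159/80 ≈ 1.9875)
Y(y) = 9 - y/4
A = 49 (A = -6 + ((15 + 21) + 19) = -6 + (36 + 19) = -6 + 55 = 49)
Y(R)*A = (9 - 1/4*159/80)*49 = (9 - 159/320)*49 = (2721/320)*49 = 133329/320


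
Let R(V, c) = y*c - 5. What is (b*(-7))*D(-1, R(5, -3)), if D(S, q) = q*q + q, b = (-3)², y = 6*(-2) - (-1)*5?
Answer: -17136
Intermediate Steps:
y = -7 (y = -12 - 1*(-5) = -12 + 5 = -7)
R(V, c) = -5 - 7*c (R(V, c) = -7*c - 5 = -5 - 7*c)
b = 9
D(S, q) = q + q² (D(S, q) = q² + q = q + q²)
(b*(-7))*D(-1, R(5, -3)) = (9*(-7))*((-5 - 7*(-3))*(1 + (-5 - 7*(-3)))) = -63*(-5 + 21)*(1 + (-5 + 21)) = -1008*(1 + 16) = -1008*17 = -63*272 = -17136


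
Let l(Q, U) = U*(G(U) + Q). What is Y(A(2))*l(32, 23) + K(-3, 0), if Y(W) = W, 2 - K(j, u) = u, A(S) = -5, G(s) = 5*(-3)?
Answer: -1953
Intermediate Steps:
G(s) = -15
K(j, u) = 2 - u
l(Q, U) = U*(-15 + Q)
Y(A(2))*l(32, 23) + K(-3, 0) = -115*(-15 + 32) + (2 - 1*0) = -115*17 + (2 + 0) = -5*391 + 2 = -1955 + 2 = -1953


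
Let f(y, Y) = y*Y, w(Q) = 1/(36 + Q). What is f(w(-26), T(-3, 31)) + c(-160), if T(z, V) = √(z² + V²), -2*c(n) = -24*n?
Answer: -1920 + √970/10 ≈ -1916.9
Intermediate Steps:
c(n) = 12*n (c(n) = -(-12)*n = 12*n)
T(z, V) = √(V² + z²)
f(y, Y) = Y*y
f(w(-26), T(-3, 31)) + c(-160) = √(31² + (-3)²)/(36 - 26) + 12*(-160) = √(961 + 9)/10 - 1920 = √970*(⅒) - 1920 = √970/10 - 1920 = -1920 + √970/10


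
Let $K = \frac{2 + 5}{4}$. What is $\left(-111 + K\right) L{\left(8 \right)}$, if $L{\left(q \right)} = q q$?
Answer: $-6992$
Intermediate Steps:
$L{\left(q \right)} = q^{2}$
$K = \frac{7}{4}$ ($K = \frac{1}{4} \cdot 7 = \frac{7}{4} \approx 1.75$)
$\left(-111 + K\right) L{\left(8 \right)} = \left(-111 + \frac{7}{4}\right) 8^{2} = \left(- \frac{437}{4}\right) 64 = -6992$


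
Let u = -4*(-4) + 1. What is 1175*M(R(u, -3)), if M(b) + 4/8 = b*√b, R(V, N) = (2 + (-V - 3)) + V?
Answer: -1175/2 - 1175*I ≈ -587.5 - 1175.0*I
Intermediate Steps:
u = 17 (u = 16 + 1 = 17)
R(V, N) = -1 (R(V, N) = (2 + (-3 - V)) + V = (-1 - V) + V = -1)
M(b) = -½ + b^(3/2) (M(b) = -½ + b*√b = -½ + b^(3/2))
1175*M(R(u, -3)) = 1175*(-½ + (-1)^(3/2)) = 1175*(-½ - I) = -1175/2 - 1175*I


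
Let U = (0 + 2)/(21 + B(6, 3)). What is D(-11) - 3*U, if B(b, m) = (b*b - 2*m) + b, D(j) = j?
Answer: -211/19 ≈ -11.105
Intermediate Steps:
B(b, m) = b + b² - 2*m (B(b, m) = (b² - 2*m) + b = b + b² - 2*m)
U = 2/57 (U = (0 + 2)/(21 + (6 + 6² - 2*3)) = 2/(21 + (6 + 36 - 6)) = 2/(21 + 36) = 2/57 ≈ 0.035088)
D(-11) - 3*U = -11 - 3*2/57 = -11 - 2/19 = -211/19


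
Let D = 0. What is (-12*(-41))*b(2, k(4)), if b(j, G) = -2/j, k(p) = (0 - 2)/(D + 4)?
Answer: -492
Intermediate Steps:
k(p) = -½ (k(p) = (0 - 2)/(0 + 4) = -2/4 = -2*¼ = -½)
(-12*(-41))*b(2, k(4)) = (-12*(-41))*(-2/2) = 492*(-2*½) = 492*(-1) = -492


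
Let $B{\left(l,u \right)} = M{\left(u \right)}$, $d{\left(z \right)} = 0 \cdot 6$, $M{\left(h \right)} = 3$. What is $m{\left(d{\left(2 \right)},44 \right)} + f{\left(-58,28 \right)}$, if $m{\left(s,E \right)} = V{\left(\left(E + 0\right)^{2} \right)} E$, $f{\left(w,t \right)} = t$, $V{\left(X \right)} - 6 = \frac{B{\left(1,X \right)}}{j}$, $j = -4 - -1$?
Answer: $248$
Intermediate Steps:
$d{\left(z \right)} = 0$
$B{\left(l,u \right)} = 3$
$j = -3$ ($j = -4 + 1 = -3$)
$V{\left(X \right)} = 5$ ($V{\left(X \right)} = 6 + \frac{3}{-3} = 6 + 3 \left(- \frac{1}{3}\right) = 6 - 1 = 5$)
$m{\left(s,E \right)} = 5 E$
$m{\left(d{\left(2 \right)},44 \right)} + f{\left(-58,28 \right)} = 5 \cdot 44 + 28 = 220 + 28 = 248$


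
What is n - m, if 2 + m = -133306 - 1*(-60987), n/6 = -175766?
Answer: -982275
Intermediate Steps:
n = -1054596 (n = 6*(-175766) = -1054596)
m = -72321 (m = -2 + (-133306 - 1*(-60987)) = -2 + (-133306 + 60987) = -2 - 72319 = -72321)
n - m = -1054596 - 1*(-72321) = -1054596 + 72321 = -982275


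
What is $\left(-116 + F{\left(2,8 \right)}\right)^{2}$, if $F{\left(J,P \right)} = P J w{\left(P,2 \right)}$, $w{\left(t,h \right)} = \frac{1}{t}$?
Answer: $12996$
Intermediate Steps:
$F{\left(J,P \right)} = J$ ($F{\left(J,P \right)} = \frac{P J}{P} = \frac{J P}{P} = J$)
$\left(-116 + F{\left(2,8 \right)}\right)^{2} = \left(-116 + 2\right)^{2} = \left(-114\right)^{2} = 12996$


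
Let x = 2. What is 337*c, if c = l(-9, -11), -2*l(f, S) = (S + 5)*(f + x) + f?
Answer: -11121/2 ≈ -5560.5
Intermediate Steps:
l(f, S) = -f/2 - (2 + f)*(5 + S)/2 (l(f, S) = -((S + 5)*(f + 2) + f)/2 = -((5 + S)*(2 + f) + f)/2 = -((2 + f)*(5 + S) + f)/2 = -(f + (2 + f)*(5 + S))/2 = -f/2 - (2 + f)*(5 + S)/2)
c = -33/2 (c = -5 - 1*(-11) - 3*(-9) - ½*(-11)*(-9) = -5 + 11 + 27 - 99/2 = -33/2 ≈ -16.500)
337*c = 337*(-33/2) = -11121/2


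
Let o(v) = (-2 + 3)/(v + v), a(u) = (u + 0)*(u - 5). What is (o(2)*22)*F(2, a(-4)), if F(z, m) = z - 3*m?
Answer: -583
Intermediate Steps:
a(u) = u*(-5 + u)
o(v) = 1/(2*v)
(o(2)*22)*F(2, a(-4)) = (((1/2)/2)*22)*(2 - (-12)*(-5 - 4)) = (((1/2)*(1/2))*22)*(2 - (-12)*(-9)) = ((1/4)*22)*(2 - 3*36) = 11*(2 - 108)/2 = (11/2)*(-106) = -583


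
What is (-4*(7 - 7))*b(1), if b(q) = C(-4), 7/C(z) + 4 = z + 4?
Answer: 0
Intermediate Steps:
C(z) = 7/z (C(z) = 7/(-4 + (z + 4)) = 7/(-4 + (4 + z)) = 7/z)
b(q) = -7/4 (b(q) = 7/(-4) = 7*(-¼) = -7/4)
(-4*(7 - 7))*b(1) = -4*(7 - 7)*(-7/4) = -4*0*(-7/4) = 0*(-7/4) = 0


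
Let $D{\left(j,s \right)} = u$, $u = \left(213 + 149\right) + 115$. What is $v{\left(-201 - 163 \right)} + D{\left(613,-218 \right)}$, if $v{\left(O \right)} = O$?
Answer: $113$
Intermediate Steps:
$u = 477$ ($u = 362 + 115 = 477$)
$D{\left(j,s \right)} = 477$
$v{\left(-201 - 163 \right)} + D{\left(613,-218 \right)} = \left(-201 - 163\right) + 477 = -364 + 477 = 113$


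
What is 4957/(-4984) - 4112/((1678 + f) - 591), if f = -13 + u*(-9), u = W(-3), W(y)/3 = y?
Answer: -3745649/822360 ≈ -4.5548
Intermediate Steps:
W(y) = 3*y
u = -9 (u = 3*(-3) = -9)
f = 68 (f = -13 - 9*(-9) = -13 + 81 = 68)
4957/(-4984) - 4112/((1678 + f) - 591) = 4957/(-4984) - 4112/((1678 + 68) - 591) = 4957*(-1/4984) - 4112/(1746 - 591) = -4957/4984 - 4112/1155 = -3745649/822360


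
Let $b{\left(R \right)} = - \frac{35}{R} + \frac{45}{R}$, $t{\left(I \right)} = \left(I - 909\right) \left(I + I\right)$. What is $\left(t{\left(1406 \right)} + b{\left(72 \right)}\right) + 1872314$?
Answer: $\frac{117715613}{36} \approx 3.2699 \cdot 10^{6}$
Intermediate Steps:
$t{\left(I \right)} = 2 I \left(-909 + I\right)$ ($t{\left(I \right)} = \left(-909 + I\right) 2 I = 2 I \left(-909 + I\right)$)
$b{\left(R \right)} = \frac{10}{R}$
$\left(t{\left(1406 \right)} + b{\left(72 \right)}\right) + 1872314 = \left(2 \cdot 1406 \left(-909 + 1406\right) + \frac{10}{72}\right) + 1872314 = \left(2 \cdot 1406 \cdot 497 + 10 \cdot \frac{1}{72}\right) + 1872314 = \left(1397564 + \frac{5}{36}\right) + 1872314 = \frac{50312309}{36} + 1872314 = \frac{117715613}{36}$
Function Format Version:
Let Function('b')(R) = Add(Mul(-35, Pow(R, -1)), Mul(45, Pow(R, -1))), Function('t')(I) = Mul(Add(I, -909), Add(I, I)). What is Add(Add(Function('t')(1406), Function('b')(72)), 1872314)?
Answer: Rational(117715613, 36) ≈ 3.2699e+6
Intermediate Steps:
Function('t')(I) = Mul(2, I, Add(-909, I)) (Function('t')(I) = Mul(Add(-909, I), Mul(2, I)) = Mul(2, I, Add(-909, I)))
Function('b')(R) = Mul(10, Pow(R, -1))
Add(Add(Function('t')(1406), Function('b')(72)), 1872314) = Add(Add(Mul(2, 1406, Add(-909, 1406)), Mul(10, Pow(72, -1))), 1872314) = Add(Add(Mul(2, 1406, 497), Mul(10, Rational(1, 72))), 1872314) = Add(Add(1397564, Rational(5, 36)), 1872314) = Add(Rational(50312309, 36), 1872314) = Rational(117715613, 36)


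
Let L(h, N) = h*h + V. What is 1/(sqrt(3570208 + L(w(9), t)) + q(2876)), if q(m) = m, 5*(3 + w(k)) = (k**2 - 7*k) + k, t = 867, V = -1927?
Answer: 71900/117577231 - 5*sqrt(89207169)/117577231 ≈ 0.00020986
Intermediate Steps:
w(k) = -3 - 6*k/5 + k**2/5 (w(k) = -3 + ((k**2 - 7*k) + k)/5 = -3 + (k**2 - 6*k)/5 = -3 + (-6*k/5 + k**2/5) = -3 - 6*k/5 + k**2/5)
L(h, N) = -1927 + h**2 (L(h, N) = h*h - 1927 = h**2 - 1927 = -1927 + h**2)
1/(sqrt(3570208 + L(w(9), t)) + q(2876)) = 1/(sqrt(3570208 + (-1927 + (-3 - 6/5*9 + (1/5)*9**2)**2)) + 2876) = 1/(sqrt(3570208 + (-1927 + (-3 - 54/5 + (1/5)*81)**2)) + 2876) = 1/(sqrt(3570208 + (-1927 + (-3 - 54/5 + 81/5)**2)) + 2876) = 1/(sqrt(3570208 + (-1927 + (12/5)**2)) + 2876) = 1/(sqrt(3570208 + (-1927 + 144/25)) + 2876) = 1/(sqrt(3570208 - 48031/25) + 2876) = 1/(sqrt(89207169/25) + 2876) = 1/(sqrt(89207169)/5 + 2876) = 1/(2876 + sqrt(89207169)/5)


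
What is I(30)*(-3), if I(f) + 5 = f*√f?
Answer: 15 - 90*√30 ≈ -477.95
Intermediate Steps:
I(f) = -5 + f^(3/2) (I(f) = -5 + f*√f = -5 + f^(3/2))
I(30)*(-3) = (-5 + 30^(3/2))*(-3) = (-5 + 30*√30)*(-3) = 15 - 90*√30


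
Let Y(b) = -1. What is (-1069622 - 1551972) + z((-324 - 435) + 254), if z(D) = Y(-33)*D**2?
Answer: -2876619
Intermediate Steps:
z(D) = -D**2
(-1069622 - 1551972) + z((-324 - 435) + 254) = (-1069622 - 1551972) - ((-324 - 435) + 254)**2 = -2621594 - (-759 + 254)**2 = -2621594 - 1*(-505)**2 = -2621594 - 1*255025 = -2621594 - 255025 = -2876619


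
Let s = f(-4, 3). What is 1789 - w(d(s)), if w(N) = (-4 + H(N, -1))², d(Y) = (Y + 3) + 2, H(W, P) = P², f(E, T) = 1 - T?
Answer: 1780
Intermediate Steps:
s = -2 (s = 1 - 1*3 = 1 - 3 = -2)
d(Y) = 5 + Y (d(Y) = (3 + Y) + 2 = 5 + Y)
w(N) = 9 (w(N) = (-4 + (-1)²)² = (-4 + 1)² = (-3)² = 9)
1789 - w(d(s)) = 1789 - 1*9 = 1789 - 9 = 1780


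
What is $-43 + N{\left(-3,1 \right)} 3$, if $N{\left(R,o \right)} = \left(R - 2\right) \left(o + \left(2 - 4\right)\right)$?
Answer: $-28$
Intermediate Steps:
$N{\left(R,o \right)} = \left(-2 + R\right) \left(-2 + o\right)$ ($N{\left(R,o \right)} = \left(-2 + R\right) \left(o - 2\right) = \left(-2 + R\right) \left(-2 + o\right)$)
$-43 + N{\left(-3,1 \right)} 3 = -43 + \left(4 - -6 - 2 - 3\right) 3 = -43 + \left(4 + 6 - 2 - 3\right) 3 = -43 + 5 \cdot 3 = -43 + 15 = -28$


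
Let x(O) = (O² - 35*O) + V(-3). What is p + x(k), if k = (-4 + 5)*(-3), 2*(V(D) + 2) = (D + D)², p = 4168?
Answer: 4298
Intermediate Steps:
V(D) = -2 + 2*D² (V(D) = -2 + (D + D)²/2 = -2 + (2*D)²/2 = -2 + (4*D²)/2 = -2 + 2*D²)
k = -3 (k = 1*(-3) = -3)
x(O) = 16 + O² - 35*O (x(O) = (O² - 35*O) + (-2 + 2*(-3)²) = (O² - 35*O) + (-2 + 2*9) = (O² - 35*O) + (-2 + 18) = (O² - 35*O) + 16 = 16 + O² - 35*O)
p + x(k) = 4168 + (16 + (-3)² - 35*(-3)) = 4168 + (16 + 9 + 105) = 4168 + 130 = 4298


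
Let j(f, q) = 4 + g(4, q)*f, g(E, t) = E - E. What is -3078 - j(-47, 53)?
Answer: -3082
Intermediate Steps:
g(E, t) = 0
j(f, q) = 4 (j(f, q) = 4 + 0*f = 4 + 0 = 4)
-3078 - j(-47, 53) = -3078 - 1*4 = -3078 - 4 = -3082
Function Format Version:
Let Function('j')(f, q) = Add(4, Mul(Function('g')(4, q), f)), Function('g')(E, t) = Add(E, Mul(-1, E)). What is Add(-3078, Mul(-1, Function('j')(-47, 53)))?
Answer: -3082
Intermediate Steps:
Function('g')(E, t) = 0
Function('j')(f, q) = 4 (Function('j')(f, q) = Add(4, Mul(0, f)) = Add(4, 0) = 4)
Add(-3078, Mul(-1, Function('j')(-47, 53))) = Add(-3078, Mul(-1, 4)) = Add(-3078, -4) = -3082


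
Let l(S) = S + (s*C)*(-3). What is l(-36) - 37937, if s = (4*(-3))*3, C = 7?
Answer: -37217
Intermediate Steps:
s = -36 (s = -12*3 = -36)
l(S) = 756 + S (l(S) = S - 36*7*(-3) = S - 252*(-3) = S + 756 = 756 + S)
l(-36) - 37937 = (756 - 36) - 37937 = 720 - 37937 = -37217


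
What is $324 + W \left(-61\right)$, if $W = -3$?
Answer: $507$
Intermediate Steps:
$324 + W \left(-61\right) = 324 - -183 = 324 + 183 = 507$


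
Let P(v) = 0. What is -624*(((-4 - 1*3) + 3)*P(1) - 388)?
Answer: 242112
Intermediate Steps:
-624*(((-4 - 1*3) + 3)*P(1) - 388) = -624*(((-4 - 1*3) + 3)*0 - 388) = -624*(((-4 - 3) + 3)*0 - 388) = -624*((-7 + 3)*0 - 388) = -624*(-4*0 - 388) = -624*(0 - 388) = -624*(-388) = 242112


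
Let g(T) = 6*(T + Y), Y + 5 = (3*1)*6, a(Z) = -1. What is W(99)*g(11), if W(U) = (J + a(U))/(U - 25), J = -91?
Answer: -6624/37 ≈ -179.03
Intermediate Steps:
Y = 13 (Y = -5 + (3*1)*6 = -5 + 3*6 = -5 + 18 = 13)
g(T) = 78 + 6*T (g(T) = 6*(T + 13) = 6*(13 + T) = 78 + 6*T)
W(U) = -92/(-25 + U) (W(U) = (-91 - 1)/(U - 25) = -92/(-25 + U))
W(99)*g(11) = (-92/(-25 + 99))*(78 + 6*11) = (-92/74)*(78 + 66) = -92*1/74*144 = -46/37*144 = -6624/37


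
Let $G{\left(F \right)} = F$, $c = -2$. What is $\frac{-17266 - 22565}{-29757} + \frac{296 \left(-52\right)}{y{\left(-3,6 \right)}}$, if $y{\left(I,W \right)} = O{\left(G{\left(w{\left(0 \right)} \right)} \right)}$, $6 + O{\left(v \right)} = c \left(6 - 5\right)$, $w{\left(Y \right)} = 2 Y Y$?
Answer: $\frac{19097433}{9919} \approx 1925.3$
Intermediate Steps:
$w{\left(Y \right)} = 2 Y^{2}$
$O{\left(v \right)} = -8$ ($O{\left(v \right)} = -6 - 2 \left(6 - 5\right) = -6 - 2 = -8$)
$y{\left(I,W \right)} = -8$
$\frac{-17266 - 22565}{-29757} + \frac{296 \left(-52\right)}{y{\left(-3,6 \right)}} = \frac{-17266 - 22565}{-29757} + \frac{296 \left(-52\right)}{-8} = \left(-17266 - 22565\right) \left(- \frac{1}{29757}\right) - -1924 = \left(-39831\right) \left(- \frac{1}{29757}\right) + 1924 = \frac{13277}{9919} + 1924 = \frac{19097433}{9919}$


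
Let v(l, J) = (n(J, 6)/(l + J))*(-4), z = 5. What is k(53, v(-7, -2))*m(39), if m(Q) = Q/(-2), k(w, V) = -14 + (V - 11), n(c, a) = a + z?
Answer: 2353/6 ≈ 392.17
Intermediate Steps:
n(c, a) = 5 + a (n(c, a) = a + 5 = 5 + a)
v(l, J) = -44/(J + l) (v(l, J) = ((5 + 6)/(l + J))*(-4) = (11/(J + l))*(-4) = -44/(J + l))
k(w, V) = -25 + V (k(w, V) = -14 + (-11 + V) = -25 + V)
m(Q) = -Q/2 (m(Q) = Q*(-½) = -Q/2)
k(53, v(-7, -2))*m(39) = (-25 - 44/(-2 - 7))*(-½*39) = (-25 - 44/(-9))*(-39/2) = (-25 - 44*(-⅑))*(-39/2) = (-25 + 44/9)*(-39/2) = -181/9*(-39/2) = 2353/6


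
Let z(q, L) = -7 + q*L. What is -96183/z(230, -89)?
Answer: 96183/20477 ≈ 4.6971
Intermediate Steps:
z(q, L) = -7 + L*q
-96183/z(230, -89) = -96183/(-7 - 89*230) = -96183/(-7 - 20470) = -96183/(-20477) = -96183*(-1/20477) = 96183/20477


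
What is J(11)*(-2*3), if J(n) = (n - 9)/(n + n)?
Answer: -6/11 ≈ -0.54545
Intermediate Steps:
J(n) = (-9 + n)/(2*n) (J(n) = (-9 + n)/((2*n)) = (-9 + n)*(1/(2*n)) = (-9 + n)/(2*n))
J(11)*(-2*3) = ((½)*(-9 + 11)/11)*(-2*3) = ((½)*(1/11)*2)*(-6) = (1/11)*(-6) = -6/11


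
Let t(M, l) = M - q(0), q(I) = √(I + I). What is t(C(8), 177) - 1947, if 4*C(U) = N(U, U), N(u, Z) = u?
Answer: -1945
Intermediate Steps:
q(I) = √2*√I (q(I) = √(2*I) = √2*√I)
C(U) = U/4
t(M, l) = M (t(M, l) = M - √2*√0 = M - √2*0 = M - 1*0 = M + 0 = M)
t(C(8), 177) - 1947 = (¼)*8 - 1947 = 2 - 1947 = -1945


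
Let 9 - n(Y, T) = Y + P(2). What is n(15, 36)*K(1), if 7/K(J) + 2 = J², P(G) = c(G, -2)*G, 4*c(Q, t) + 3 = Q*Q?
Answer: 91/2 ≈ 45.500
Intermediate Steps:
c(Q, t) = -¾ + Q²/4 (c(Q, t) = -¾ + (Q*Q)/4 = -¾ + Q²/4)
P(G) = G*(-¾ + G²/4) (P(G) = (-¾ + G²/4)*G = G*(-¾ + G²/4))
n(Y, T) = 17/2 - Y (n(Y, T) = 9 - (Y + (¼)*2*(-3 + 2²)) = 9 - (Y + (¼)*2*(-3 + 4)) = 9 - (Y + (¼)*2*1) = 9 - (Y + ½) = 9 - (½ + Y) = 9 + (-½ - Y) = 17/2 - Y)
K(J) = 7/(-2 + J²)
n(15, 36)*K(1) = (17/2 - 1*15)*(7/(-2 + 1²)) = (17/2 - 15)*(7/(-2 + 1)) = -91/(2*(-1)) = -91*(-1)/2 = -13/2*(-7) = 91/2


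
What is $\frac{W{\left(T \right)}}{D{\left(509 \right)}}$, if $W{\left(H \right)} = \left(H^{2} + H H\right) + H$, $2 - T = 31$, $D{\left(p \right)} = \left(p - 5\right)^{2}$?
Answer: $\frac{551}{84672} \approx 0.0065075$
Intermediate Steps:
$D{\left(p \right)} = \left(-5 + p\right)^{2}$
$T = -29$ ($T = 2 - 31 = -29$)
$W{\left(H \right)} = H + 2 H^{2}$ ($W{\left(H \right)} = \left(H^{2} + H^{2}\right) + H = 2 H^{2} + H = H + 2 H^{2}$)
$\frac{W{\left(T \right)}}{D{\left(509 \right)}} = \frac{\left(-29\right) \left(1 + 2 \left(-29\right)\right)}{\left(-5 + 509\right)^{2}} = \frac{\left(-29\right) \left(1 - 58\right)}{504^{2}} = \frac{\left(-29\right) \left(-57\right)}{254016} = 1653 \cdot \frac{1}{254016} = \frac{551}{84672}$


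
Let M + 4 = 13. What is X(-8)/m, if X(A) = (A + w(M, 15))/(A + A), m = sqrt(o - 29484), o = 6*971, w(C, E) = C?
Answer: I*sqrt(23658)/378528 ≈ 0.00040634*I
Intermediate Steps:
M = 9 (M = -4 + 13 = 9)
o = 5826
m = I*sqrt(23658) (m = sqrt(5826 - 29484) = sqrt(-23658) = I*sqrt(23658) ≈ 153.81*I)
X(A) = (9 + A)/(2*A) (X(A) = (A + 9)/(A + A) = (9 + A)/((2*A)) = (9 + A)*(1/(2*A)) = (9 + A)/(2*A))
X(-8)/m = ((1/2)*(9 - 8)/(-8))/((I*sqrt(23658))) = ((1/2)*(-1/8)*1)*(-I*sqrt(23658)/23658) = -(-1)*I*sqrt(23658)/378528 = I*sqrt(23658)/378528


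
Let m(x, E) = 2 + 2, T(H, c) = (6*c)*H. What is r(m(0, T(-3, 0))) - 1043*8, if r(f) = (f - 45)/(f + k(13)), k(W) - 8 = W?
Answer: -208641/25 ≈ -8345.6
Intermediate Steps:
k(W) = 8 + W
T(H, c) = 6*H*c
m(x, E) = 4
r(f) = (-45 + f)/(21 + f) (r(f) = (f - 45)/(f + (8 + 13)) = (-45 + f)/(f + 21) = (-45 + f)/(21 + f))
r(m(0, T(-3, 0))) - 1043*8 = (-45 + 4)/(21 + 4) - 1043*8 = -41/25 - 1*8344 = (1/25)*(-41) - 8344 = -41/25 - 8344 = -208641/25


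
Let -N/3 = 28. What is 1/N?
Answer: -1/84 ≈ -0.011905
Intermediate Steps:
N = -84 (N = -3*28 = -84)
1/N = 1/(-84) = -1/84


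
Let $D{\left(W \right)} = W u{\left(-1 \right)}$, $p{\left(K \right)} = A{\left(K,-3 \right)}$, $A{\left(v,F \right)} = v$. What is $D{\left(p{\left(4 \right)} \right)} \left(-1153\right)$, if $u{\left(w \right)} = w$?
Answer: $4612$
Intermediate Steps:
$p{\left(K \right)} = K$
$D{\left(W \right)} = - W$ ($D{\left(W \right)} = W \left(-1\right) = - W$)
$D{\left(p{\left(4 \right)} \right)} \left(-1153\right) = \left(-1\right) 4 \left(-1153\right) = \left(-4\right) \left(-1153\right) = 4612$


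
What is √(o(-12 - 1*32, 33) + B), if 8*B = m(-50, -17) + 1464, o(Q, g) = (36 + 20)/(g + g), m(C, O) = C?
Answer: √773619/66 ≈ 13.327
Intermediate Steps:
o(Q, g) = 28/g (o(Q, g) = 56/((2*g)) = 56*(1/(2*g)) = 28/g)
B = 707/4 (B = (-50 + 1464)/8 = (⅛)*1414 = 707/4 ≈ 176.75)
√(o(-12 - 1*32, 33) + B) = √(28/33 + 707/4) = √(23443/132) = √773619/66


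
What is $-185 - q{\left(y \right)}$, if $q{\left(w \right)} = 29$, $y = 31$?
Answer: $-214$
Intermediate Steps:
$-185 - q{\left(y \right)} = -185 - 29 = -214$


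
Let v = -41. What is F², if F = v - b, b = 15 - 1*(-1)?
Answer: 3249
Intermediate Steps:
b = 16 (b = 15 + 1 = 16)
F = -57 (F = -41 - 1*16 = -41 - 16 = -57)
F² = (-57)² = 3249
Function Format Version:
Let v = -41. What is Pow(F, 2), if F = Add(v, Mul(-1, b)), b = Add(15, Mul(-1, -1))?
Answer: 3249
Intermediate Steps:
b = 16 (b = Add(15, 1) = 16)
F = -57 (F = Add(-41, Mul(-1, 16)) = Add(-41, -16) = -57)
Pow(F, 2) = Pow(-57, 2) = 3249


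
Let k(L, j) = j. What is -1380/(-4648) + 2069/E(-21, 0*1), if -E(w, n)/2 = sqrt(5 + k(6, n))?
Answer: 345/1162 - 2069*sqrt(5)/10 ≈ -462.35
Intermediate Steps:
E(w, n) = -2*sqrt(5 + n)
-1380/(-4648) + 2069/E(-21, 0*1) = -1380/(-4648) + 2069/((-2*sqrt(5 + 0*1))) = -1380*(-1/4648) + 2069/((-2*sqrt(5 + 0))) = 345/1162 + 2069/((-2*sqrt(5))) = 345/1162 + 2069*(-sqrt(5)/10) = 345/1162 - 2069*sqrt(5)/10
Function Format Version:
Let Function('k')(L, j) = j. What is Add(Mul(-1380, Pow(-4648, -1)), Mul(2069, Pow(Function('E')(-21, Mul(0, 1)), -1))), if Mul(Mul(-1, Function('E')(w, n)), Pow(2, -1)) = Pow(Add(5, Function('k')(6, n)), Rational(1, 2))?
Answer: Add(Rational(345, 1162), Mul(Rational(-2069, 10), Pow(5, Rational(1, 2)))) ≈ -462.35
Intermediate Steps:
Function('E')(w, n) = Mul(-2, Pow(Add(5, n), Rational(1, 2)))
Add(Mul(-1380, Pow(-4648, -1)), Mul(2069, Pow(Function('E')(-21, Mul(0, 1)), -1))) = Add(Mul(-1380, Pow(-4648, -1)), Mul(2069, Pow(Mul(-2, Pow(Add(5, Mul(0, 1)), Rational(1, 2))), -1))) = Add(Mul(-1380, Rational(-1, 4648)), Mul(2069, Pow(Mul(-2, Pow(Add(5, 0), Rational(1, 2))), -1))) = Add(Rational(345, 1162), Mul(2069, Pow(Mul(-2, Pow(5, Rational(1, 2))), -1))) = Add(Rational(345, 1162), Mul(2069, Mul(Rational(-1, 10), Pow(5, Rational(1, 2))))) = Add(Rational(345, 1162), Mul(Rational(-2069, 10), Pow(5, Rational(1, 2))))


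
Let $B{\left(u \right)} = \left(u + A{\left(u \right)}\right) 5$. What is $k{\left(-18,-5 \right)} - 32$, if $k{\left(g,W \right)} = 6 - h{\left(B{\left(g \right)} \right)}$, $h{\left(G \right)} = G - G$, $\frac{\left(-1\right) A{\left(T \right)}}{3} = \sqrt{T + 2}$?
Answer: $-26$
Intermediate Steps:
$A{\left(T \right)} = - 3 \sqrt{2 + T}$ ($A{\left(T \right)} = - 3 \sqrt{T + 2} = - 3 \sqrt{2 + T}$)
$B{\left(u \right)} = - 15 \sqrt{2 + u} + 5 u$ ($B{\left(u \right)} = \left(u - 3 \sqrt{2 + u}\right) 5 = - 15 \sqrt{2 + u} + 5 u$)
$h{\left(G \right)} = 0$
$k{\left(g,W \right)} = 6$ ($k{\left(g,W \right)} = 6 - 0 = 6 + 0 = 6$)
$k{\left(-18,-5 \right)} - 32 = 6 - 32 = -26$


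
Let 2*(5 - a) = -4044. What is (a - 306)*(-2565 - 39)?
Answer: -4481484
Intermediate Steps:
a = 2027 (a = 5 - ½*(-4044) = 5 + 2022 = 2027)
(a - 306)*(-2565 - 39) = (2027 - 306)*(-2565 - 39) = 1721*(-2604) = -4481484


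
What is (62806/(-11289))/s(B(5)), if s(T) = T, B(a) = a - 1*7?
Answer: 31403/11289 ≈ 2.7817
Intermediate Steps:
B(a) = -7 + a (B(a) = a - 7 = -7 + a)
(62806/(-11289))/s(B(5)) = (62806/(-11289))/(-7 + 5) = (62806*(-1/11289))/(-2) = -62806/11289*(-½) = 31403/11289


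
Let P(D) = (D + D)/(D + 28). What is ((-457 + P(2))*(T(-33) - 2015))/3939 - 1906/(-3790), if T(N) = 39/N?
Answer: 403681879/1722555 ≈ 234.35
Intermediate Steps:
P(D) = 2*D/(28 + D) (P(D) = (2*D)/(28 + D) = 2*D/(28 + D))
((-457 + P(2))*(T(-33) - 2015))/3939 - 1906/(-3790) = ((-457 + 2*2/(28 + 2))*(39/(-33) - 2015))/3939 - 1906/(-3790) = ((-457 + 2*2/30)*(39*(-1/33) - 2015))*(1/3939) - 1906*(-1/3790) = ((-457 + 2*2*(1/30))*(-13/11 - 2015))*(1/3939) + 953/1895 = ((-457 + 2/15)*(-22178/11))*(1/3939) + 953/1895 = -6853/15*(-22178/11)*(1/3939) + 953/1895 = (13816894/15)*(1/3939) + 953/1895 = 1062838/4545 + 953/1895 = 403681879/1722555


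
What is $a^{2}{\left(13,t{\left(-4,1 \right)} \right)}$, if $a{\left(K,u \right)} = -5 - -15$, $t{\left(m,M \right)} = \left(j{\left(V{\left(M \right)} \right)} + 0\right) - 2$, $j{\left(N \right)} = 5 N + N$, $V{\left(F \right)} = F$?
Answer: $100$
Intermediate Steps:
$j{\left(N \right)} = 6 N$
$t{\left(m,M \right)} = -2 + 6 M$ ($t{\left(m,M \right)} = \left(6 M + 0\right) - 2 = 6 M - 2 = -2 + 6 M$)
$a{\left(K,u \right)} = 10$ ($a{\left(K,u \right)} = -5 + 15 = 10$)
$a^{2}{\left(13,t{\left(-4,1 \right)} \right)} = 10^{2} = 100$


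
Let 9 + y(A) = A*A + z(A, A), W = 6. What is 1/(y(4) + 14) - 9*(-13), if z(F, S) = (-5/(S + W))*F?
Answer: 2224/19 ≈ 117.05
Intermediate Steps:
z(F, S) = -5*F/(6 + S) (z(F, S) = (-5/(S + 6))*F = (-5/(6 + S))*F = -5*F/(6 + S))
y(A) = -9 + A² - 5*A/(6 + A) (y(A) = -9 + (A*A - 5*A/(6 + A)) = -9 + (A² - 5*A/(6 + A)) = -9 + A² - 5*A/(6 + A))
1/(y(4) + 14) - 9*(-13) = 1/((-5*4 + (-9 + 4²)*(6 + 4))/(6 + 4) + 14) - 9*(-13) = 1/((-20 + (-9 + 16)*10)/10 + 14) + 117 = 1/((-20 + 7*10)/10 + 14) + 117 = 1/((-20 + 70)/10 + 14) + 117 = 1/((⅒)*50 + 14) + 117 = 1/(5 + 14) + 117 = 1/19 + 117 = 2224/19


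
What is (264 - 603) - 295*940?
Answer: -277639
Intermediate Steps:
(264 - 603) - 295*940 = -339 - 277300 = -277639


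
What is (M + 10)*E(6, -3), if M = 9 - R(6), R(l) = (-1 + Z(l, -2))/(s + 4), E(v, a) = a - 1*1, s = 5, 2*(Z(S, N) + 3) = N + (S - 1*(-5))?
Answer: -682/9 ≈ -75.778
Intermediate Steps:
Z(S, N) = -½ + N/2 + S/2 (Z(S, N) = -3 + (N + (S - 1*(-5)))/2 = -3 + (N + (S + 5))/2 = -3 + (N + (5 + S))/2 = -3 + (5 + N + S)/2 = -3 + (5/2 + N/2 + S/2) = -½ + N/2 + S/2)
E(v, a) = -1 + a (E(v, a) = a - 1 = -1 + a)
R(l) = -5/18 + l/18 (R(l) = (-1 + (-½ + (½)*(-2) + l/2))/(5 + 4) = (-1 + (-½ - 1 + l/2))/9 = (-1 + (-3/2 + l/2))*(⅑) = (-5/2 + l/2)*(⅑) = -5/18 + l/18)
M = 161/18 (M = 9 - (-5/18 + (1/18)*6) = 9 - (-5/18 + ⅓) = 9 - 1*1/18 = 9 - 1/18 = 161/18 ≈ 8.9444)
(M + 10)*E(6, -3) = (161/18 + 10)*(-1 - 3) = (341/18)*(-4) = -682/9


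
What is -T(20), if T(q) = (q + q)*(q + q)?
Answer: -1600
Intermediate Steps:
T(q) = 4*q**2 (T(q) = (2*q)*(2*q) = 4*q**2)
-T(20) = -4*20**2 = -4*400 = -1*1600 = -1600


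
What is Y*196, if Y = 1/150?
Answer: 98/75 ≈ 1.3067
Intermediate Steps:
Y = 1/150 ≈ 0.0066667
Y*196 = (1/150)*196 = 98/75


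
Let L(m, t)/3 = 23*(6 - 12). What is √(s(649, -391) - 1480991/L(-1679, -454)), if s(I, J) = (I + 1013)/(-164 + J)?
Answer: √2329646361290/25530 ≈ 59.785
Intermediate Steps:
L(m, t) = -414 (L(m, t) = 3*(23*(6 - 12)) = 3*(23*(-6)) = 3*(-138) = -414)
s(I, J) = (1013 + I)/(-164 + J)
√(s(649, -391) - 1480991/L(-1679, -454)) = √((1013 + 649)/(-164 - 391) - 1480991/(-414)) = √(1662/(-555) - 1480991*(-1/414)) = √(-1/555*1662 + 1480991/414) = √(-554/185 + 1480991/414) = √(273753979/76590) = √2329646361290/25530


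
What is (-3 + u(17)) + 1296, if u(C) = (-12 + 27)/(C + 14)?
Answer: 40098/31 ≈ 1293.5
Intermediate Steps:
u(C) = 15/(14 + C)
(-3 + u(17)) + 1296 = (-3 + 15/(14 + 17)) + 1296 = (-3 + 15/31) + 1296 = -78/31 + 1296 = 40098/31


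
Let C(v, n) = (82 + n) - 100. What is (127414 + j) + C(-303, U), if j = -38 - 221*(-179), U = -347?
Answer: 166570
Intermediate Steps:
j = 39521 (j = -38 + 39559 = 39521)
C(v, n) = -18 + n
(127414 + j) + C(-303, U) = (127414 + 39521) + (-18 - 347) = 166935 - 365 = 166570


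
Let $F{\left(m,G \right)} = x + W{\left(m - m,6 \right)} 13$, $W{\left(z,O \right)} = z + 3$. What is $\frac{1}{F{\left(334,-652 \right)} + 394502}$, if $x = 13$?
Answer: $\frac{1}{394554} \approx 2.5345 \cdot 10^{-6}$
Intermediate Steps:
$W{\left(z,O \right)} = 3 + z$
$F{\left(m,G \right)} = 52$ ($F{\left(m,G \right)} = 13 + \left(3 + \left(m - m\right)\right) 13 = 13 + \left(3 + 0\right) 13 = 13 + 3 \cdot 13 = 13 + 39 = 52$)
$\frac{1}{F{\left(334,-652 \right)} + 394502} = \frac{1}{52 + 394502} = \frac{1}{394554}$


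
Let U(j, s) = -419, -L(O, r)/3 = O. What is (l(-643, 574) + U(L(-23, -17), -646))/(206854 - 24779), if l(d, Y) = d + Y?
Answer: -488/182075 ≈ -0.0026802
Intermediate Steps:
L(O, r) = -3*O
l(d, Y) = Y + d
(l(-643, 574) + U(L(-23, -17), -646))/(206854 - 24779) = ((574 - 643) - 419)/(206854 - 24779) = (-69 - 419)/182075 = -488*1/182075 = -488/182075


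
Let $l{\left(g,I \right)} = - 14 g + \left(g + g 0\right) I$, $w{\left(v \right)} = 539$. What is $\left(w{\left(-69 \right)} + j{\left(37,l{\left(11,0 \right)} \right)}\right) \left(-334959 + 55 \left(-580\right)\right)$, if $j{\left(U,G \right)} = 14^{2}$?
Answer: $-269641365$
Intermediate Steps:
$l{\left(g,I \right)} = - 14 g + I g$ ($l{\left(g,I \right)} = - 14 g + \left(g + 0\right) I = - 14 g + g I = - 14 g + I g$)
$j{\left(U,G \right)} = 196$
$\left(w{\left(-69 \right)} + j{\left(37,l{\left(11,0 \right)} \right)}\right) \left(-334959 + 55 \left(-580\right)\right) = \left(539 + 196\right) \left(-334959 + 55 \left(-580\right)\right) = 735 \left(-334959 - 31900\right) = 735 \left(-366859\right) = -269641365$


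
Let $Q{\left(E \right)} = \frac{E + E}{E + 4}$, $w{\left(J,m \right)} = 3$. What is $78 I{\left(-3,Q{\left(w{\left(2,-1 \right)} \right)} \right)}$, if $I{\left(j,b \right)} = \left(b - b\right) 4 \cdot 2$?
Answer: $0$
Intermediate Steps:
$Q{\left(E \right)} = \frac{2 E}{4 + E}$
$I{\left(j,b \right)} = 0$ ($I{\left(j,b \right)} = 0 \cdot 8 = 0$)
$78 I{\left(-3,Q{\left(w{\left(2,-1 \right)} \right)} \right)} = 78 \cdot 0 = 0$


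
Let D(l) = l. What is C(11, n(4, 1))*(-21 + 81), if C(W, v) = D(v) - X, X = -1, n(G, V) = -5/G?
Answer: -15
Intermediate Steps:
C(W, v) = 1 + v (C(W, v) = v - 1*(-1) = v + 1 = 1 + v)
C(11, n(4, 1))*(-21 + 81) = (1 - 5/4)*(-21 + 81) = (1 - 5*1/4)*60 = (1 - 5/4)*60 = -1/4*60 = -15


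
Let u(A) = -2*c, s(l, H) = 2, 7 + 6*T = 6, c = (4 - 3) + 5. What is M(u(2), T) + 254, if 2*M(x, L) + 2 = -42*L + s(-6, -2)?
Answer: 515/2 ≈ 257.50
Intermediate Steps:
c = 6 (c = 1 + 5 = 6)
T = -⅙ (T = -7/6 + (⅙)*6 = -7/6 + 1 = -⅙ ≈ -0.16667)
u(A) = -12 (u(A) = -2*6 = -12)
M(x, L) = -21*L (M(x, L) = -1 + (-42*L + 2)/2 = -1 + (2 - 42*L)/2 = -1 + (1 - 21*L) = -21*L)
M(u(2), T) + 254 = -21*(-⅙) + 254 = 7/2 + 254 = 515/2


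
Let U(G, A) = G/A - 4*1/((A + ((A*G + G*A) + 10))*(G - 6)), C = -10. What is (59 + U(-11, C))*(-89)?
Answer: -10002621/1870 ≈ -5349.0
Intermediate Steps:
U(G, A) = G/A - 4/((-6 + G)*(10 + A + 2*A*G)) (U(G, A) = G/A - 4*1/((-6 + G)*(A + ((A*G + A*G) + 10))) = G/A - 4*1/((-6 + G)*(A + (2*A*G + 10))) = G/A - 4*1/((-6 + G)*(A + (10 + 2*A*G))) = G/A - 4*1/((-6 + G)*(10 + A + 2*A*G)) = G/A - 4/((-6 + G)*(10 + A + 2*A*G)))
(59 + U(-11, C))*(-89) = (59 + (-10*(-11)**2 + 4*(-10) + 60*(-11) - 2*(-10)*(-11)**3 + 6*(-10)*(-11) + 11*(-10)*(-11)**2)/((-10)*(60 - 10*(-11) + 6*(-10) - 2*(-10)*(-11)**2 + 11*(-10)*(-11))))*(-89) = (59 - (-10*121 - 40 - 660 - 2*(-10)*(-1331) + 660 + 11*(-10)*121)/(10*(60 + 110 - 60 - 2*(-10)*121 + 1210)))*(-89) = (59 - (-1210 - 40 - 660 - 26620 + 660 - 13310)/(10*(60 + 110 - 60 + 2420 + 1210)))*(-89) = (59 - 1/10*(-41180)/3740)*(-89) = (59 - 1/10*1/3740*(-41180))*(-89) = (59 + 2059/1870)*(-89) = (112389/1870)*(-89) = -10002621/1870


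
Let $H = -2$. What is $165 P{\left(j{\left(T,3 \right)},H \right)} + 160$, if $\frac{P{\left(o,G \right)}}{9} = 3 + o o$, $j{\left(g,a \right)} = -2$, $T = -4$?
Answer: $10555$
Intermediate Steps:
$P{\left(o,G \right)} = 27 + 9 o^{2}$ ($P{\left(o,G \right)} = 9 \left(3 + o o\right) = 9 \left(3 + o^{2}\right) = 27 + 9 o^{2}$)
$165 P{\left(j{\left(T,3 \right)},H \right)} + 160 = 165 \left(27 + 9 \left(-2\right)^{2}\right) + 160 = 165 \left(27 + 9 \cdot 4\right) + 160 = 165 \left(27 + 36\right) + 160 = 165 \cdot 63 + 160 = 10395 + 160 = 10555$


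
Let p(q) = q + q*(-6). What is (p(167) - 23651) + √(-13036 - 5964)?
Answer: -24486 + 10*I*√190 ≈ -24486.0 + 137.84*I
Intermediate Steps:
p(q) = -5*q (p(q) = q - 6*q = -5*q)
(p(167) - 23651) + √(-13036 - 5964) = (-5*167 - 23651) + √(-13036 - 5964) = (-835 - 23651) + √(-19000) = -24486 + 10*I*√190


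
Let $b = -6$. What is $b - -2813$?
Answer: $2807$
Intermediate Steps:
$b - -2813 = -6 - -2813 = -6 + 2813 = 2807$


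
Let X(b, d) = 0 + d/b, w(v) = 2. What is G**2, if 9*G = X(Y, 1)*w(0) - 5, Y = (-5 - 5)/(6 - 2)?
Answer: 841/2025 ≈ 0.41531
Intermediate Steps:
Y = -5/2 (Y = -10/4 = -10*1/4 = -5/2 ≈ -2.5000)
X(b, d) = d/b
G = -29/45 (G = ((1/(-5/2))*2 - 5)/9 = ((1*(-2/5))*2 - 5)/9 = (-2/5*2 - 5)/9 = (-4/5 - 5)/9 = (1/9)*(-29/5) = -29/45 ≈ -0.64444)
G**2 = (-29/45)**2 = 841/2025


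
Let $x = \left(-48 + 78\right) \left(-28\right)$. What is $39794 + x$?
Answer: $38954$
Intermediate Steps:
$x = -840$ ($x = 30 \left(-28\right) = -840$)
$39794 + x = 39794 - 840 = 38954$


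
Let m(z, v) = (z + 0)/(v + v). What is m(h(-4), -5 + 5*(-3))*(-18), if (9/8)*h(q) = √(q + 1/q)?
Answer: I*√17/5 ≈ 0.82462*I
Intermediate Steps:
h(q) = 8*√(q + 1/q)/9
m(z, v) = z/(2*v) (m(z, v) = z/((2*v)) = z*(1/(2*v)) = z/(2*v))
m(h(-4), -5 + 5*(-3))*(-18) = ((8*√(-4 + 1/(-4))/9)/(2*(-5 + 5*(-3))))*(-18) = ((8*√(-4 - ¼)/9)/(2*(-5 - 15)))*(-18) = ((½)*(8*√(-17/4)/9)/(-20))*(-18) = ((½)*(8*(I*√17/2)/9)*(-1/20))*(-18) = ((½)*(4*I*√17/9)*(-1/20))*(-18) = -I*√17/90*(-18) = I*√17/5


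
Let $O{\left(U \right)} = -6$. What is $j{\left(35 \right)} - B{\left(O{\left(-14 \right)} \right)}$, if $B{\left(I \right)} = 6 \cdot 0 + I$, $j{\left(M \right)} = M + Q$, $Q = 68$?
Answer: $109$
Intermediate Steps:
$j{\left(M \right)} = 68 + M$ ($j{\left(M \right)} = M + 68 = 68 + M$)
$B{\left(I \right)} = I$ ($B{\left(I \right)} = 0 + I = I$)
$j{\left(35 \right)} - B{\left(O{\left(-14 \right)} \right)} = \left(68 + 35\right) - -6 = 103 + 6 = 109$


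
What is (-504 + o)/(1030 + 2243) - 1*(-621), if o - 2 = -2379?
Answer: 2029652/3273 ≈ 620.12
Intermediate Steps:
o = -2377 (o = 2 - 2379 = -2377)
(-504 + o)/(1030 + 2243) - 1*(-621) = (-504 - 2377)/(1030 + 2243) - 1*(-621) = -2881/3273 + 621 = 2029652/3273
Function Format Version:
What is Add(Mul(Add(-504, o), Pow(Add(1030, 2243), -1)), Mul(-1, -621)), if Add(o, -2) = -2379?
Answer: Rational(2029652, 3273) ≈ 620.12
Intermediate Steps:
o = -2377 (o = Add(2, -2379) = -2377)
Add(Mul(Add(-504, o), Pow(Add(1030, 2243), -1)), Mul(-1, -621)) = Add(Mul(Add(-504, -2377), Pow(Add(1030, 2243), -1)), Mul(-1, -621)) = Add(Mul(-2881, Pow(3273, -1)), 621) = Add(Mul(-2881, Rational(1, 3273)), 621) = Add(Rational(-2881, 3273), 621) = Rational(2029652, 3273)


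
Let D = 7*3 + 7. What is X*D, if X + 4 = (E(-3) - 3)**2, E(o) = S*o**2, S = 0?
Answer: 140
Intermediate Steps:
E(o) = 0 (E(o) = 0*o**2 = 0)
D = 28 (D = 21 + 7 = 28)
X = 5 (X = -4 + (0 - 3)**2 = -4 + (-3)**2 = -4 + 9 = 5)
X*D = 5*28 = 140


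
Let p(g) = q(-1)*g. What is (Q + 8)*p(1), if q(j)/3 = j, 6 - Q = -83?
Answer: -291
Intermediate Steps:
Q = 89 (Q = 6 - 1*(-83) = 6 + 83 = 89)
q(j) = 3*j
p(g) = -3*g (p(g) = (3*(-1))*g = -3*g)
(Q + 8)*p(1) = (89 + 8)*(-3*1) = 97*(-3) = -291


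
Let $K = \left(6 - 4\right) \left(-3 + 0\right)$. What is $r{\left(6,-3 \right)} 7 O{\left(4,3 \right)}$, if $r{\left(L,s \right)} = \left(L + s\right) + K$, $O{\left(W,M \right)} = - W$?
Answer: $84$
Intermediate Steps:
$K = -6$ ($K = 2 \left(-3\right) = -6$)
$r{\left(L,s \right)} = -6 + L + s$ ($r{\left(L,s \right)} = \left(L + s\right) - 6 = -6 + L + s$)
$r{\left(6,-3 \right)} 7 O{\left(4,3 \right)} = \left(-6 + 6 - 3\right) 7 \left(\left(-1\right) 4\right) = \left(-3\right) 7 \left(-4\right) = \left(-21\right) \left(-4\right) = 84$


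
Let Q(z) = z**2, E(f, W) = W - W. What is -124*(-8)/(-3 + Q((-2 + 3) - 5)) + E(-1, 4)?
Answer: 992/13 ≈ 76.308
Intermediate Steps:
E(f, W) = 0
-124*(-8)/(-3 + Q((-2 + 3) - 5)) + E(-1, 4) = -124*(-8)/(-3 + ((-2 + 3) - 5)**2) + 0 = -124*(-8)/(-3 + (1 - 5)**2) + 0 = -124*(-8)/(-3 + (-4)**2) + 0 = -124*(-8)/(-3 + 16) + 0 = -124*(-8)/13 + 0 = -124*(-8/13) + 0 = 992/13 + 0 = 992/13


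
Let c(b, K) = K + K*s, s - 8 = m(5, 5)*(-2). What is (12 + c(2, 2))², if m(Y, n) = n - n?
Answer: 900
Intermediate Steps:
m(Y, n) = 0
s = 8 (s = 8 + 0*(-2) = 8 + 0 = 8)
c(b, K) = 9*K (c(b, K) = K + K*8 = K + 8*K = 9*K)
(12 + c(2, 2))² = (12 + 9*2)² = (12 + 18)² = 30² = 900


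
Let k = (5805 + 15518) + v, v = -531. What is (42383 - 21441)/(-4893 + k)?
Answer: 20942/15899 ≈ 1.3172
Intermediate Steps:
k = 20792 (k = (5805 + 15518) - 531 = 21323 - 531 = 20792)
(42383 - 21441)/(-4893 + k) = (42383 - 21441)/(-4893 + 20792) = 20942/15899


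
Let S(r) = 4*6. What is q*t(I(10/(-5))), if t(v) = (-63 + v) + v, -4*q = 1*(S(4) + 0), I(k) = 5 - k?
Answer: 294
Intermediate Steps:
S(r) = 24
q = -6 (q = -(24 + 0)/4 = -24/4 = -¼*24 = -6)
t(v) = -63 + 2*v
q*t(I(10/(-5))) = -6*(-63 + 2*(5 - 10/(-5))) = -6*(-63 + 2*(5 - 10*(-1)/5)) = -6*(-63 + 2*(5 - 1*(-2))) = -6*(-63 + 2*(5 + 2)) = -6*(-63 + 2*7) = -6*(-63 + 14) = -6*(-49) = 294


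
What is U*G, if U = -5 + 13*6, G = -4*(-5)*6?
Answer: 8760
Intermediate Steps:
G = 120 (G = 20*6 = 120)
U = 73 (U = -5 + 78 = 73)
U*G = 73*120 = 8760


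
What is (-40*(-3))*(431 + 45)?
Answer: 57120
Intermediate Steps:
(-40*(-3))*(431 + 45) = 120*476 = 57120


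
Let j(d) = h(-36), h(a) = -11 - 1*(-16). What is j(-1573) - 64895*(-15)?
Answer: 973430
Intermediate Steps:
h(a) = 5 (h(a) = -11 + 16 = 5)
j(d) = 5
j(-1573) - 64895*(-15) = 5 - 64895*(-15) = 5 - 1*(-973425) = 5 + 973425 = 973430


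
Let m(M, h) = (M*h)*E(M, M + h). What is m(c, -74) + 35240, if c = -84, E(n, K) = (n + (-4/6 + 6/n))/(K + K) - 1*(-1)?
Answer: 3406707/79 ≈ 43123.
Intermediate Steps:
E(n, K) = 1 + (-⅔ + n + 6/n)/(2*K) (E(n, K) = (n + (-4*⅙ + 6/n))/((2*K)) + 1 = (n + (-⅔ + 6/n))*(1/(2*K)) + 1 = (-⅔ + n + 6/n)*(1/(2*K)) + 1 = (-⅔ + n + 6/n)/(2*K) + 1 = 1 + (-⅔ + n + 6/n)/(2*K))
m(M, h) = h*(3 + M*(M + h) + M*(-2 + 3*M)/6)/(M + h) (m(M, h) = (M*h)*((3 + (M + h)*M + M*(-2 + 3*M)/6)/((M + h)*M)) = (M*h)*((3 + M*(M + h) + M*(-2 + 3*M)/6)/((M + h)*M)) = (M*h)*((3 + M*(M + h) + M*(-2 + 3*M)/6)/(M*(M + h))) = h*(3 + M*(M + h) + M*(-2 + 3*M)/6)/(M + h))
m(c, -74) + 35240 = (⅙)*(-74)*(18 - 84*(-2 + 3*(-84)) + 6*(-84)*(-84 - 74))/(-84 - 74) + 35240 = (⅙)*(-74)*(18 - 84*(-2 - 252) + 6*(-84)*(-158))/(-158) + 35240 = (⅙)*(-74)*(-1/158)*(18 - 84*(-254) + 79632) + 35240 = (⅙)*(-74)*(-1/158)*(18 + 21336 + 79632) + 35240 = (⅙)*(-74)*(-1/158)*100986 + 35240 = 622747/79 + 35240 = 3406707/79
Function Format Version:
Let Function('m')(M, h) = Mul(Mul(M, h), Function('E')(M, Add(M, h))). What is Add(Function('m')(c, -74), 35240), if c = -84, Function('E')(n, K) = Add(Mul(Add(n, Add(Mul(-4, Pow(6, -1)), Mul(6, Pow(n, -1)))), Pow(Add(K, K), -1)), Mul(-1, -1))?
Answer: Rational(3406707, 79) ≈ 43123.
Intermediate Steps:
Function('E')(n, K) = Add(1, Mul(Rational(1, 2), Pow(K, -1), Add(Rational(-2, 3), n, Mul(6, Pow(n, -1))))) (Function('E')(n, K) = Add(Mul(Add(n, Add(Mul(-4, Rational(1, 6)), Mul(6, Pow(n, -1)))), Pow(Mul(2, K), -1)), 1) = Add(Mul(Add(n, Add(Rational(-2, 3), Mul(6, Pow(n, -1)))), Mul(Rational(1, 2), Pow(K, -1))), 1) = Add(Mul(Add(Rational(-2, 3), n, Mul(6, Pow(n, -1))), Mul(Rational(1, 2), Pow(K, -1))), 1) = Add(Mul(Rational(1, 2), Pow(K, -1), Add(Rational(-2, 3), n, Mul(6, Pow(n, -1)))), 1) = Add(1, Mul(Rational(1, 2), Pow(K, -1), Add(Rational(-2, 3), n, Mul(6, Pow(n, -1))))))
Function('m')(M, h) = Mul(h, Pow(Add(M, h), -1), Add(3, Mul(M, Add(M, h)), Mul(Rational(1, 6), M, Add(-2, Mul(3, M))))) (Function('m')(M, h) = Mul(Mul(M, h), Mul(Pow(Add(M, h), -1), Pow(M, -1), Add(3, Mul(Add(M, h), M), Mul(Rational(1, 6), M, Add(-2, Mul(3, M)))))) = Mul(Mul(M, h), Mul(Pow(Add(M, h), -1), Pow(M, -1), Add(3, Mul(M, Add(M, h)), Mul(Rational(1, 6), M, Add(-2, Mul(3, M)))))) = Mul(Mul(M, h), Mul(Pow(M, -1), Pow(Add(M, h), -1), Add(3, Mul(M, Add(M, h)), Mul(Rational(1, 6), M, Add(-2, Mul(3, M)))))) = Mul(h, Pow(Add(M, h), -1), Add(3, Mul(M, Add(M, h)), Mul(Rational(1, 6), M, Add(-2, Mul(3, M))))))
Add(Function('m')(c, -74), 35240) = Add(Mul(Rational(1, 6), -74, Pow(Add(-84, -74), -1), Add(18, Mul(-84, Add(-2, Mul(3, -84))), Mul(6, -84, Add(-84, -74)))), 35240) = Add(Mul(Rational(1, 6), -74, Pow(-158, -1), Add(18, Mul(-84, Add(-2, -252)), Mul(6, -84, -158))), 35240) = Add(Mul(Rational(1, 6), -74, Rational(-1, 158), Add(18, Mul(-84, -254), 79632)), 35240) = Add(Mul(Rational(1, 6), -74, Rational(-1, 158), Add(18, 21336, 79632)), 35240) = Add(Mul(Rational(1, 6), -74, Rational(-1, 158), 100986), 35240) = Add(Rational(622747, 79), 35240) = Rational(3406707, 79)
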